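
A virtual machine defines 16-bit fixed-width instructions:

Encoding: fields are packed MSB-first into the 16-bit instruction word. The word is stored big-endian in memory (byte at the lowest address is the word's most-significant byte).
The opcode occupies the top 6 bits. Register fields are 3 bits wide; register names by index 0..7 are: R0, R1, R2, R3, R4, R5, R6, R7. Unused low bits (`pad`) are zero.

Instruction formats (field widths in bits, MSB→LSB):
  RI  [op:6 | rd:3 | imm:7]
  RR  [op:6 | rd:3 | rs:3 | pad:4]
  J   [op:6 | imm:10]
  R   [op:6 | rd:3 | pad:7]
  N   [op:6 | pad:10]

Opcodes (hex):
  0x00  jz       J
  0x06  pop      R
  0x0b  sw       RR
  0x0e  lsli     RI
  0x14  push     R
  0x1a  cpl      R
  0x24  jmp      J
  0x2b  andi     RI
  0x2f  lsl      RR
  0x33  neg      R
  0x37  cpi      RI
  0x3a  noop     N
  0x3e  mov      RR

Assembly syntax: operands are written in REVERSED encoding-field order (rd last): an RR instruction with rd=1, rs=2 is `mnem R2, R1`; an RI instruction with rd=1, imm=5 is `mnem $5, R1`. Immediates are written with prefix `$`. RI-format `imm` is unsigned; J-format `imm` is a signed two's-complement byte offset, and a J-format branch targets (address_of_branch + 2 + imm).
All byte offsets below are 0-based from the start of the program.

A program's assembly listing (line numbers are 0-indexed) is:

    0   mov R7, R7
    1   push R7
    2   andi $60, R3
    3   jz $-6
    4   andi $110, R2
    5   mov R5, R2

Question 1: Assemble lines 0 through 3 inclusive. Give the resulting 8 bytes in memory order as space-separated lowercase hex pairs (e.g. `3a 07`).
fb f0 53 80 ad bc 03 fa

0. mov fields op=0x3e:6|rd=7:3|rs=7:3|pad=0:4 → word fbf0h → fb f0
1. push fields op=0x14:6|rd=7:3|pad=0:7 → word 5380h → 53 80
2. andi fields op=0x2b:6|rd=3:3|imm=60:7 → word adbch → ad bc
3. jz fields op=0x0:6|imm=-6:10 → word 03fah → 03 fa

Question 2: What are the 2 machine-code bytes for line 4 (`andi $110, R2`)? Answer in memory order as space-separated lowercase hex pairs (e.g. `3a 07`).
L4: andi op=0x2b:6|rd=2:3|imm=110:7 ⇒ 0xad6e ⇒ big ad 6e

ad 6e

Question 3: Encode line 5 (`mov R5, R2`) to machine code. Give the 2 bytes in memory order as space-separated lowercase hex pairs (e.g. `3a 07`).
f9 50

5. mov fields op=0x3e:6|rd=2:3|rs=5:3|pad=0:4 → word f950h → f9 50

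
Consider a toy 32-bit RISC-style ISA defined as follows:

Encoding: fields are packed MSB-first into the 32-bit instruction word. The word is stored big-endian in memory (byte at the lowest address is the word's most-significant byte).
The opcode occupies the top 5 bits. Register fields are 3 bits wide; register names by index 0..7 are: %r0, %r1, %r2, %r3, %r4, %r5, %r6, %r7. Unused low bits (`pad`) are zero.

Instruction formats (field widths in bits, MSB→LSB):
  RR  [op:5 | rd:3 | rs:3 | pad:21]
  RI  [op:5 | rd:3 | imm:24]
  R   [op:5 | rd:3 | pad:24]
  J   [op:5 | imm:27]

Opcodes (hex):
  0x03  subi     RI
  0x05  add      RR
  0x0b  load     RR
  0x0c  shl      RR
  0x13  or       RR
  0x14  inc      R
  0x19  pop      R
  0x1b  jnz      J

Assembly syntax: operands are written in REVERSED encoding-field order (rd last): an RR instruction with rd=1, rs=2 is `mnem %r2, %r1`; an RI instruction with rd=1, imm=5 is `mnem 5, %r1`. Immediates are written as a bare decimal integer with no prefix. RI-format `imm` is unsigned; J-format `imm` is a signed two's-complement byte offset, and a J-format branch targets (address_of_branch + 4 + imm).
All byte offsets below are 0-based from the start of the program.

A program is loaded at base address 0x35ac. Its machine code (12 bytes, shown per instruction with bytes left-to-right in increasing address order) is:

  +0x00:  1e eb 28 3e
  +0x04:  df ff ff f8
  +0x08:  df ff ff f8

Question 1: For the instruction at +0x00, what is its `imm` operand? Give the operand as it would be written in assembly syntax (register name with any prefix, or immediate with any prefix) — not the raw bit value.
+0x00: 1e eb 28 3e ⇒ word 0x1eeb283e (big)
  opcode bits[31:27]=0x3: subi/RI
  rd: (w>>24)&0x7=0x6 → %r6
  imm: (w>>0)&0xffffff=0xeb283e → 15411262

15411262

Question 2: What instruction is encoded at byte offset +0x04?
jnz -8

off 0x04: read df ff ff f8 as big → 0xdffffff8
  op=0xdffffff8>>27=0x1b ⇒ jnz (J)
  imm: (w>>0)&0x7ffffff=0x7fffff8 (s27→-8) → -8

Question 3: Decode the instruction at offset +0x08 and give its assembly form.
jnz -8

+0x08: df ff ff f8 ⇒ word 0xdffffff8 (big)
  opcode bits[31:27]=0x1b: jnz/J
  [26:0] imm=134217720 (s27→-8) = -8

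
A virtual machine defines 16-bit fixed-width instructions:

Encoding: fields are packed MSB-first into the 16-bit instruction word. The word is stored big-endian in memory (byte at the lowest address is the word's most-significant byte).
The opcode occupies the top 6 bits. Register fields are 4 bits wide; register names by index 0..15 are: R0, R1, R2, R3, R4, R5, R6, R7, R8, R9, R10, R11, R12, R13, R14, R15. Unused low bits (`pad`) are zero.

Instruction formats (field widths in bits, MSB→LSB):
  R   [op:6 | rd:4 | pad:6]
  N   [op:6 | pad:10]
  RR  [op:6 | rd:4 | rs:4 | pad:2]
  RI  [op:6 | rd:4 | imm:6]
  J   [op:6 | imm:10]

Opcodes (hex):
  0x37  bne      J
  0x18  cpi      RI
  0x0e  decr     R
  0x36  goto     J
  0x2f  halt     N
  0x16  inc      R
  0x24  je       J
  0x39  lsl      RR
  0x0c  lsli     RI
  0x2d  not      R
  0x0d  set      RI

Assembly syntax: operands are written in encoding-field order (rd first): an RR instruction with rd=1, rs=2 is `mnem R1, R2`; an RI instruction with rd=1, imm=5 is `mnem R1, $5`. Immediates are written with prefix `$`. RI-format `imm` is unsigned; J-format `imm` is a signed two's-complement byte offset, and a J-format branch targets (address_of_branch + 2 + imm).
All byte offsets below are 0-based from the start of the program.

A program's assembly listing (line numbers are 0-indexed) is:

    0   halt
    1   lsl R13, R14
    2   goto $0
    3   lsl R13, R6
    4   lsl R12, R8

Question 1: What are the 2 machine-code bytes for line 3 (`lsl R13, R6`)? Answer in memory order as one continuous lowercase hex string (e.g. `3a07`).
line 3 (lsl): pack op=0x39:6|rd=13:4|rs=6:4|pad=0:2 = 0xe758; big→ e7 58

e758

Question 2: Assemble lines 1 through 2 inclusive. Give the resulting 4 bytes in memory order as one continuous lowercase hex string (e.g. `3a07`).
e778d800

1. lsl fields op=0x39:6|rd=13:4|rs=14:4|pad=0:2 → word e778h → e7 78
2. goto fields op=0x36:6|imm=0:10 → word d800h → d8 00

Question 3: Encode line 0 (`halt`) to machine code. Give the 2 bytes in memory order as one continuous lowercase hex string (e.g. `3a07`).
bc00

L0: halt op=0x2f:6|pad=0:10 ⇒ 0xbc00 ⇒ big bc 00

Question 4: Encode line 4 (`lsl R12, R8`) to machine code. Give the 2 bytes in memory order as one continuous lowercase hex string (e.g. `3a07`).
L4: lsl op=0x39:6|rd=12:4|rs=8:4|pad=0:2 ⇒ 0xe720 ⇒ big e7 20

e720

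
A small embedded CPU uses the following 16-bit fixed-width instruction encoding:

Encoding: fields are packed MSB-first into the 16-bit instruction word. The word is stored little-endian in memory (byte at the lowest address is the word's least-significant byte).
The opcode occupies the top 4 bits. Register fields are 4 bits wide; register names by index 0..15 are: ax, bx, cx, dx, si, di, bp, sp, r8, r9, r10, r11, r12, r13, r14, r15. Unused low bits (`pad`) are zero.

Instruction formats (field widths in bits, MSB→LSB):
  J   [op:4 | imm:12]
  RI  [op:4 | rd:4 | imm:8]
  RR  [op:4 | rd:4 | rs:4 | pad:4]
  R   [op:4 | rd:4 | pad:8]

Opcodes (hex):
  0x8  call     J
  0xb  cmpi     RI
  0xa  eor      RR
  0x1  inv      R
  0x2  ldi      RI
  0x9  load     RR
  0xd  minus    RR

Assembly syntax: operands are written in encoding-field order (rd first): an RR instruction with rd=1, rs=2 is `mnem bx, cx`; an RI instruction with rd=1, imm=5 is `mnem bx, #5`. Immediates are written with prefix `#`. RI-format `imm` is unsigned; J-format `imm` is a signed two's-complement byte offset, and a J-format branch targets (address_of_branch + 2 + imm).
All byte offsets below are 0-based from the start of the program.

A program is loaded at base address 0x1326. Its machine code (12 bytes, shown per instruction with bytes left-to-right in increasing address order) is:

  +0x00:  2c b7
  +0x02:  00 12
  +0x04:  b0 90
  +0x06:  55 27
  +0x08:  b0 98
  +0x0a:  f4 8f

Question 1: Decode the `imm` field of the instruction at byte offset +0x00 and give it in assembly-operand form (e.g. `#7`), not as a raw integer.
@+00  little-endian(2c b7) = 0xb72c
  op=0xb72c>>12=0xb ⇒ cmpi (RI)
  rd: (w>>8)&0xf=0x7 → sp
  imm: (w>>0)&0xff=0x2c → #44

#44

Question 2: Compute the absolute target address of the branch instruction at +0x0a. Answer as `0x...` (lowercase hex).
0x1326

off 0x0a: read f4 8f as little → 0x8ff4
  op=0x8ff4>>12=0x8 ⇒ call (J)
  imm@[11:0]=0xff4 (s12→-12) ⇒ #-12
  target = base 0x1326 + off 0x0a + 2 + imm -12 = 0x1326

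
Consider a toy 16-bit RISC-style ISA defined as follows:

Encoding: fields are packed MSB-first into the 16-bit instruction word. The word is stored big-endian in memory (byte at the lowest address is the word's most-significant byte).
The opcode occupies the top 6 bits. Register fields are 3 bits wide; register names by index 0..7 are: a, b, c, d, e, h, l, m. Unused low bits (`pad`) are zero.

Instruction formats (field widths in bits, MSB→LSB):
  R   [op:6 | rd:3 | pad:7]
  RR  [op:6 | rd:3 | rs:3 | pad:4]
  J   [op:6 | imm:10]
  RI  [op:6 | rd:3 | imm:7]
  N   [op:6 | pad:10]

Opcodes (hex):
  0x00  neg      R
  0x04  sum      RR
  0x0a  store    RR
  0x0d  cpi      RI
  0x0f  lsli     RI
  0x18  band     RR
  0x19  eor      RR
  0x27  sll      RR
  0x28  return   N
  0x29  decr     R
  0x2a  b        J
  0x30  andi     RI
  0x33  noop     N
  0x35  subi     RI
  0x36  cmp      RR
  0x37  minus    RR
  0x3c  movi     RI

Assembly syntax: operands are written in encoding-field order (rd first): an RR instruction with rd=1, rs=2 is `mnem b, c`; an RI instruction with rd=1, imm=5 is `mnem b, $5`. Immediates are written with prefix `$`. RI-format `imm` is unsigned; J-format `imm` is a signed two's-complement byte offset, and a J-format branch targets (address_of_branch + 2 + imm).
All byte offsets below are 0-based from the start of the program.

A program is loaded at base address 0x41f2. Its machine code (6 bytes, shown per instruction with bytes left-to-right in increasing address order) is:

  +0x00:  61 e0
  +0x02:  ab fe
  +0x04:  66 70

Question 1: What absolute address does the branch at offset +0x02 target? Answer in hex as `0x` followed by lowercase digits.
0x41f4

@+02  big-endian(ab fe) = 0xabfe
  top 6b → 0x2a → b [J]
  imm: (w>>0)&0x3ff=0x3fe (s10→-2) → $-2
  target = base 0x41f2 + off 0x02 + 2 + imm -2 = 0x41f4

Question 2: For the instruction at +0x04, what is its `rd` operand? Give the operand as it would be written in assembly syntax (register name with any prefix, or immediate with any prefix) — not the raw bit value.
@+04  big-endian(66 70) = 0x6670
  op=0x6670>>10=0x19 ⇒ eor (RR)
  [9:7] rd=4 = e
  [6:4] rs=7 = m

e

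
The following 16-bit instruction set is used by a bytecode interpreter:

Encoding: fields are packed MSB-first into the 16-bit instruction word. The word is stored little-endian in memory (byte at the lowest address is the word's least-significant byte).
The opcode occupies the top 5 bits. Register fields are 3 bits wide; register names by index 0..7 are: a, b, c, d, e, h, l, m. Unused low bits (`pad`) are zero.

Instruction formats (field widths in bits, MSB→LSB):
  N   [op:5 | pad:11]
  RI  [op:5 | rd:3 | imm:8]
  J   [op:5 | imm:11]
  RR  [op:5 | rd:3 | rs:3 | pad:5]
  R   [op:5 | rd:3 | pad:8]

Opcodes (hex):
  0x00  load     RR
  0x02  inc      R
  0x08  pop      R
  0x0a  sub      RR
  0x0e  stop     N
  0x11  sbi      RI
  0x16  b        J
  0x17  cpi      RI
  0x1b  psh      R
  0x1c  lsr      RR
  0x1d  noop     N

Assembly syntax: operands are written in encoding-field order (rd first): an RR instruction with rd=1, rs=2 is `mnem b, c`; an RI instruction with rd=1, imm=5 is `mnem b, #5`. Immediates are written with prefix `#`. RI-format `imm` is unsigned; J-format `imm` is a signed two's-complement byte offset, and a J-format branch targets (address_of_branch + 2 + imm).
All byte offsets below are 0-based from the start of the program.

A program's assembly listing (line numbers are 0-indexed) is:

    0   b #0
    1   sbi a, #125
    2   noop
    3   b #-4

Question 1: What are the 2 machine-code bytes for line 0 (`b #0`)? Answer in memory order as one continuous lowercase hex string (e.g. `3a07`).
line 0 (b): pack op=0x16:5|imm=0:11 = 0xb000; little→ 00 b0

00b0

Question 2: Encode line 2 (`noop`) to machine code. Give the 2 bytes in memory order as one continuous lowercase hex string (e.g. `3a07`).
00e8

L2: noop op=0x1d:5|pad=0:11 ⇒ 0xe800 ⇒ little 00 e8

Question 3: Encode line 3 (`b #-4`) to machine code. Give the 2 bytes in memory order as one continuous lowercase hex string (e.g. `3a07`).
L3: b op=0x16:5|imm=-4:11 ⇒ 0xb7fc ⇒ little fc b7

fcb7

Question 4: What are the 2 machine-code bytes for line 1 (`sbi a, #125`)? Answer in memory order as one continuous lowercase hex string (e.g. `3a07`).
1. sbi fields op=0x11:5|rd=0:3|imm=125:8 → word 887dh → 7d 88

7d88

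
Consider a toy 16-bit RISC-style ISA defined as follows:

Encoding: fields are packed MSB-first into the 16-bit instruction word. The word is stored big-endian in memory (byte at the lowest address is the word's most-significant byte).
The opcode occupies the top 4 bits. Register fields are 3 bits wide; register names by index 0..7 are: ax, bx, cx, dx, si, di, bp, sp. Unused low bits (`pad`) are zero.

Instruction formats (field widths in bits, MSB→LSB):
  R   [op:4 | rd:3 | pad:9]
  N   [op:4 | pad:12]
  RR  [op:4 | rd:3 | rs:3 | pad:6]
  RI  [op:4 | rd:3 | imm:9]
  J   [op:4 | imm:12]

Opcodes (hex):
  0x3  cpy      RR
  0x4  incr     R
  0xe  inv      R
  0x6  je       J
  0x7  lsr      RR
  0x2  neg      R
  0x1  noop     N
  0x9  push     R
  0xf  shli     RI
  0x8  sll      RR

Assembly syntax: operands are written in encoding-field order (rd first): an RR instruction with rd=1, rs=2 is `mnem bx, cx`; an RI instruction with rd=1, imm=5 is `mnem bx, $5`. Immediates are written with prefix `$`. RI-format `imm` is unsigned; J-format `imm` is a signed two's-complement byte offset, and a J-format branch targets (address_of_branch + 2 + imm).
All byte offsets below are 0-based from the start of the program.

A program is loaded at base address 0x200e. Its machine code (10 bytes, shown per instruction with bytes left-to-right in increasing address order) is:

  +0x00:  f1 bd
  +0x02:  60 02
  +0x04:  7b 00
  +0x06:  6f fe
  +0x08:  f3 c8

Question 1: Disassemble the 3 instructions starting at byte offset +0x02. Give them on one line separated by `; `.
je $2; lsr di, si; je $-2

@+02  big-endian(60 02) = 0x6002
  top 4b → 0x6 → je [J]
  imm@[11:0]=0x2 ⇒ $2
@+04  big-endian(7b 00) = 0x7b00
  top 4b → 0x7 → lsr [RR]
  rd@[11:9]=0x5 ⇒ di
  rs@[8:6]=0x4 ⇒ si
@+06  big-endian(6f fe) = 0x6ffe
  top 4b → 0x6 → je [J]
  imm@[11:0]=0xffe (s12→-2) ⇒ $-2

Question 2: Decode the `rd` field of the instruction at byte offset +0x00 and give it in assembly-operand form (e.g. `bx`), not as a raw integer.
ax

[00] f1 bd → 0xf1bd
  op=0xf1bd>>12=0xf ⇒ shli (RI)
  rd: (w>>9)&0x7=0x0 → ax
  imm: (w>>0)&0x1ff=0x1bd → $445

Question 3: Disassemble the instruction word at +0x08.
+0x08: f3 c8 ⇒ word 0xf3c8 (big)
  op=0xf3c8>>12=0xf ⇒ shli (RI)
  [11:9] rd=1 = bx
  [8:0] imm=456 = $456

shli bx, $456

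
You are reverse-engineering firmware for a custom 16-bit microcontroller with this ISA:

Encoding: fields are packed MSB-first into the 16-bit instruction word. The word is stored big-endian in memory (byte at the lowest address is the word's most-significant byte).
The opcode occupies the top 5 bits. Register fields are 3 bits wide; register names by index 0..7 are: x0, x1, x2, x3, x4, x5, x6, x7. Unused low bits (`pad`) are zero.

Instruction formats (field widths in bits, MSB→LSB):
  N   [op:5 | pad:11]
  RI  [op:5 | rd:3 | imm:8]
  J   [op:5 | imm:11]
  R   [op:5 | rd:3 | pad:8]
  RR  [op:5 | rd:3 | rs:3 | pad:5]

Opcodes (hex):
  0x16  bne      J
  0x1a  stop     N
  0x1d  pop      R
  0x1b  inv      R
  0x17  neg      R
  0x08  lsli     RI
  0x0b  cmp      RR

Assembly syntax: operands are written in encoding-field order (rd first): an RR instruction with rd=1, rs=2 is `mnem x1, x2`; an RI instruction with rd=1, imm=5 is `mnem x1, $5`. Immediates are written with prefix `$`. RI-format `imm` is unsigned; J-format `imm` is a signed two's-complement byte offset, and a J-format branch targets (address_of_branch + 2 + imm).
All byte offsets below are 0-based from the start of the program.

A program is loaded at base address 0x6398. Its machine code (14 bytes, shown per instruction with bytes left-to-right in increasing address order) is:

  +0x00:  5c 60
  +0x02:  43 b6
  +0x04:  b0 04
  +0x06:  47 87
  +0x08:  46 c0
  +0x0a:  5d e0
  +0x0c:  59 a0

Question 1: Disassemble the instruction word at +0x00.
off 0x00: read 5c 60 as big → 0x5c60
  op=0x5c60>>11=0xb ⇒ cmp (RR)
  [10:8] rd=4 = x4
  [7:5] rs=3 = x3

cmp x4, x3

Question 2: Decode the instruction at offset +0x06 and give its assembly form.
[06] 47 87 → 0x4787
  top 5b → 0x8 → lsli [RI]
  rd@[10:8]=0x7 ⇒ x7
  imm@[7:0]=0x87 ⇒ $135

lsli x7, $135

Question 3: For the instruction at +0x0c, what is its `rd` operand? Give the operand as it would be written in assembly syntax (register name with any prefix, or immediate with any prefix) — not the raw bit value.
[0c] 59 a0 → 0x59a0
  opcode bits[15:11]=0xb: cmp/RR
  rd: (w>>8)&0x7=0x1 → x1
  rs: (w>>5)&0x7=0x5 → x5

x1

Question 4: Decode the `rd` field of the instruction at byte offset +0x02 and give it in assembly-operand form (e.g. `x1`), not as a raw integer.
@+02  big-endian(43 b6) = 0x43b6
  op=0x43b6>>11=0x8 ⇒ lsli (RI)
  rd: (w>>8)&0x7=0x3 → x3
  imm: (w>>0)&0xff=0xb6 → $182

x3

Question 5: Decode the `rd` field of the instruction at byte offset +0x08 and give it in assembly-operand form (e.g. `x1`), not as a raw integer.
@+08  big-endian(46 c0) = 0x46c0
  opcode bits[15:11]=0x8: lsli/RI
  rd@[10:8]=0x6 ⇒ x6
  imm@[7:0]=0xc0 ⇒ $192

x6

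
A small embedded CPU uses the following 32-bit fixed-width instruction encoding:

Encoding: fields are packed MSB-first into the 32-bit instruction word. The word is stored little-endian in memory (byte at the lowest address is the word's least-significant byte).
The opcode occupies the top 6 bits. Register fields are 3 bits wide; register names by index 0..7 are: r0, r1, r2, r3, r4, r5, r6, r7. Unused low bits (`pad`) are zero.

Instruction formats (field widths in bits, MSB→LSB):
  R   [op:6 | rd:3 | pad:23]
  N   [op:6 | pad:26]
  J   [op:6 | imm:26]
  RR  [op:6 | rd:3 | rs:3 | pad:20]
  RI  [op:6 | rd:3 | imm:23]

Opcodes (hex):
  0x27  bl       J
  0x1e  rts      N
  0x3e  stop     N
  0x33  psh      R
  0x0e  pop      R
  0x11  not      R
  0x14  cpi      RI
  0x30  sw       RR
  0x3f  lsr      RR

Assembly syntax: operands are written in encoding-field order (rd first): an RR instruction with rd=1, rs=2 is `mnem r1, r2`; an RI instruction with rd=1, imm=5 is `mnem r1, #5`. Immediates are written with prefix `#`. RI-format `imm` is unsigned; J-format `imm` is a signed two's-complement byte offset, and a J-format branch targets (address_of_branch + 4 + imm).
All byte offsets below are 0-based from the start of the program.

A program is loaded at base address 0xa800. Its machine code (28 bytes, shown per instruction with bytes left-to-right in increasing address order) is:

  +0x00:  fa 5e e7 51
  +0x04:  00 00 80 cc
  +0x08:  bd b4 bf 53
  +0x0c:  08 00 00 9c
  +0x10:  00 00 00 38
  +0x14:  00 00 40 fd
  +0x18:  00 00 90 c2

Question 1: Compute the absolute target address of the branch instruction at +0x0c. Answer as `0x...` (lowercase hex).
0xa818

[0c] 08 00 00 9c → 0x9c000008
  top 6b → 0x27 → bl [J]
  imm@[25:0]=0x8 ⇒ #8
  target = base 0xa800 + off 0x0c + 4 + imm 8 = 0xa818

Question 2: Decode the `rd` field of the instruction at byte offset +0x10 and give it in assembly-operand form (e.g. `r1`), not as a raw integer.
[10] 00 00 00 38 → 0x38000000
  top 6b → 0xe → pop [R]
  rd: (w>>23)&0x7=0x0 → r0

r0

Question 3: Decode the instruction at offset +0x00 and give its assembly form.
off 0x00: read fa 5e e7 51 as little → 0x51e75efa
  opcode bits[31:26]=0x14: cpi/RI
  [25:23] rd=3 = r3
  [22:0] imm=6774522 = #6774522

cpi r3, #6774522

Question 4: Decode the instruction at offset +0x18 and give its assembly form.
sw r5, r1

+0x18: 00 00 90 c2 ⇒ word 0xc2900000 (little)
  opcode bits[31:26]=0x30: sw/RR
  rd: (w>>23)&0x7=0x5 → r5
  rs: (w>>20)&0x7=0x1 → r1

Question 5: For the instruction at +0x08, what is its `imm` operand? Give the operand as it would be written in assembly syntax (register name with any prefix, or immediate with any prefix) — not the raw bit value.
off 0x08: read bd b4 bf 53 as little → 0x53bfb4bd
  op=0x53bfb4bd>>26=0x14 ⇒ cpi (RI)
  [25:23] rd=7 = r7
  [22:0] imm=4175037 = #4175037

#4175037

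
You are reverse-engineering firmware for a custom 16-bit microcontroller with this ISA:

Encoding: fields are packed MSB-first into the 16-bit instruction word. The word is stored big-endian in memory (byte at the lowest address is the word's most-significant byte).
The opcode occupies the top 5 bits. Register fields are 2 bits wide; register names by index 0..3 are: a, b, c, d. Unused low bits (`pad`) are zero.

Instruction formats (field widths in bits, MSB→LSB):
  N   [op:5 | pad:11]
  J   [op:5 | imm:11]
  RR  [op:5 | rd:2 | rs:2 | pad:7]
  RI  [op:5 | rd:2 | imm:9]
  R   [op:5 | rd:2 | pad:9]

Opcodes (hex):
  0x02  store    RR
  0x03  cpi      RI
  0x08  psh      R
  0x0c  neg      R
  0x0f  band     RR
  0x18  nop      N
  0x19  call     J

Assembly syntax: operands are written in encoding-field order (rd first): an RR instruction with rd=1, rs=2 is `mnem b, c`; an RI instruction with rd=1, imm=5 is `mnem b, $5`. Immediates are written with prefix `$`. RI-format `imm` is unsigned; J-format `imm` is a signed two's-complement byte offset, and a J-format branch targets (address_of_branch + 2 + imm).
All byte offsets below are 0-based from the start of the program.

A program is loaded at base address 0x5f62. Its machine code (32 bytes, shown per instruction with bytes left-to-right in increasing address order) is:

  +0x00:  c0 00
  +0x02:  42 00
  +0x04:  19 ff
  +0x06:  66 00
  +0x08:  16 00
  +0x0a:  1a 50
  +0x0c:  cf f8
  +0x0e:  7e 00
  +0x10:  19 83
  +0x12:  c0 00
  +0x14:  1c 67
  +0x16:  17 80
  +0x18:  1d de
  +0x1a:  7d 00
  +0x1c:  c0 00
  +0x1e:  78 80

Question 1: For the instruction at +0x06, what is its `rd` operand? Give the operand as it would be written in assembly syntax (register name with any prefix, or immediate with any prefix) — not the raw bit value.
@+06  big-endian(66 00) = 0x6600
  top 5b → 0xc → neg [R]
  rd: (w>>9)&0x3=0x3 → d

d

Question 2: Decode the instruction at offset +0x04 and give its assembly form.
cpi a, $511

[04] 19 ff → 0x19ff
  opcode bits[15:11]=0x3: cpi/RI
  rd@[10:9]=0x0 ⇒ a
  imm@[8:0]=0x1ff ⇒ $511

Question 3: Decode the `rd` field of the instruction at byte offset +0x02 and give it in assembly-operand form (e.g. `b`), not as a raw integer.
b

+0x02: 42 00 ⇒ word 0x4200 (big)
  opcode bits[15:11]=0x8: psh/R
  [10:9] rd=1 = b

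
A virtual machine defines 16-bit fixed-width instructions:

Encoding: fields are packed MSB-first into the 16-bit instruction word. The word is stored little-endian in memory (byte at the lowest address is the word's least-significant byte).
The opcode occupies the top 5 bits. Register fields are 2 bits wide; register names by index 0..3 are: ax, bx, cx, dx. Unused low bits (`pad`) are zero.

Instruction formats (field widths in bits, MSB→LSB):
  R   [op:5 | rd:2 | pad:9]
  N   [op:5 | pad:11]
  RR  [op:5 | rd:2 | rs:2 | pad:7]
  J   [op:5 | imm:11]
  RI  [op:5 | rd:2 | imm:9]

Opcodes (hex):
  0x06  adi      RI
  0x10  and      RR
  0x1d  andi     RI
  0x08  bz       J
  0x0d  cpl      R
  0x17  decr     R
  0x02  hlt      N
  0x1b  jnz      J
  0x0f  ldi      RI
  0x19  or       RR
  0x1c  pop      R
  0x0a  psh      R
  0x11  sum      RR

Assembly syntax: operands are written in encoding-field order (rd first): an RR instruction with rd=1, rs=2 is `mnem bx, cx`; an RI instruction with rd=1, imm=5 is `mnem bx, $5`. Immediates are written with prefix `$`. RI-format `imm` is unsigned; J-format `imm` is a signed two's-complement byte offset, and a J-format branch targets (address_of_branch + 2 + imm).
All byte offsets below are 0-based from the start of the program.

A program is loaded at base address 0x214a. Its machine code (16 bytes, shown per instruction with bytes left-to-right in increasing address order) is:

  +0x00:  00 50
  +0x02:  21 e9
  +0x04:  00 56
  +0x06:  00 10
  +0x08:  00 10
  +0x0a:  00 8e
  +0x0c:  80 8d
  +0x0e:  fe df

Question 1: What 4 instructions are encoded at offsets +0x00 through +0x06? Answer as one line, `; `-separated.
@+00  little-endian(00 50) = 0x5000
  opcode bits[15:11]=0xa: psh/R
  rd: (w>>9)&0x3=0x0 → ax
@+02  little-endian(21 e9) = 0xe921
  opcode bits[15:11]=0x1d: andi/RI
  rd: (w>>9)&0x3=0x0 → ax
  imm: (w>>0)&0x1ff=0x121 → $289
@+04  little-endian(00 56) = 0x5600
  opcode bits[15:11]=0xa: psh/R
  rd: (w>>9)&0x3=0x3 → dx
@+06  little-endian(00 10) = 0x1000
  opcode bits[15:11]=0x2: hlt/N

psh ax; andi ax, $289; psh dx; hlt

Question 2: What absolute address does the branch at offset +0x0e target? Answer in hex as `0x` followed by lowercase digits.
[0e] fe df → 0xdffe
  top 5b → 0x1b → jnz [J]
  imm@[10:0]=0x7fe (s11→-2) ⇒ $-2
  target = base 0x214a + off 0x0e + 2 + imm -2 = 0x2158

0x2158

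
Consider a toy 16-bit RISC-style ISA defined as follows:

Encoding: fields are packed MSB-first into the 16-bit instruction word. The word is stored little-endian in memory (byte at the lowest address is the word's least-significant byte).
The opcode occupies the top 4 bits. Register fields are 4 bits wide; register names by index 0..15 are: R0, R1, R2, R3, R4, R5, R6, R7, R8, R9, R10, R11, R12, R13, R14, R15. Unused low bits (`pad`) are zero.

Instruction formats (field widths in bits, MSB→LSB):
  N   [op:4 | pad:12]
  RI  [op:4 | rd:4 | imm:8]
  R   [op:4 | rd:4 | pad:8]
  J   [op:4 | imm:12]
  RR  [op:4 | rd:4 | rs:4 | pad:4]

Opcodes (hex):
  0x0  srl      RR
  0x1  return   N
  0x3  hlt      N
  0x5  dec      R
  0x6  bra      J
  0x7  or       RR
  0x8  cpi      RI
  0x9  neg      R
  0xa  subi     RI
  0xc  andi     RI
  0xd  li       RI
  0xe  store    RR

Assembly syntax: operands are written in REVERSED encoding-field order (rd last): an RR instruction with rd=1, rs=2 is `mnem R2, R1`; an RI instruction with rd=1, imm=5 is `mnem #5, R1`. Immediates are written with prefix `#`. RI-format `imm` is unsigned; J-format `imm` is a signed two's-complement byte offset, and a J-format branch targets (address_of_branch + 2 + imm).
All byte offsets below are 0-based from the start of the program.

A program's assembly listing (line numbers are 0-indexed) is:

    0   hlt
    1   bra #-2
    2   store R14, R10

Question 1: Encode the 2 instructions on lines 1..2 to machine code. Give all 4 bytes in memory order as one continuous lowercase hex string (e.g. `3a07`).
line 1 (bra): pack op=0x6:4|imm=-2:12 = 0x6ffe; little→ fe 6f
line 2 (store): pack op=0xe:4|rd=10:4|rs=14:4|pad=0:4 = 0xeae0; little→ e0 ea

fe6fe0ea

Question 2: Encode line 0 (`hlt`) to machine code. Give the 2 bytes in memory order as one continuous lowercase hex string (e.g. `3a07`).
0030

0. hlt fields op=0x3:4|pad=0:12 → word 3000h → 00 30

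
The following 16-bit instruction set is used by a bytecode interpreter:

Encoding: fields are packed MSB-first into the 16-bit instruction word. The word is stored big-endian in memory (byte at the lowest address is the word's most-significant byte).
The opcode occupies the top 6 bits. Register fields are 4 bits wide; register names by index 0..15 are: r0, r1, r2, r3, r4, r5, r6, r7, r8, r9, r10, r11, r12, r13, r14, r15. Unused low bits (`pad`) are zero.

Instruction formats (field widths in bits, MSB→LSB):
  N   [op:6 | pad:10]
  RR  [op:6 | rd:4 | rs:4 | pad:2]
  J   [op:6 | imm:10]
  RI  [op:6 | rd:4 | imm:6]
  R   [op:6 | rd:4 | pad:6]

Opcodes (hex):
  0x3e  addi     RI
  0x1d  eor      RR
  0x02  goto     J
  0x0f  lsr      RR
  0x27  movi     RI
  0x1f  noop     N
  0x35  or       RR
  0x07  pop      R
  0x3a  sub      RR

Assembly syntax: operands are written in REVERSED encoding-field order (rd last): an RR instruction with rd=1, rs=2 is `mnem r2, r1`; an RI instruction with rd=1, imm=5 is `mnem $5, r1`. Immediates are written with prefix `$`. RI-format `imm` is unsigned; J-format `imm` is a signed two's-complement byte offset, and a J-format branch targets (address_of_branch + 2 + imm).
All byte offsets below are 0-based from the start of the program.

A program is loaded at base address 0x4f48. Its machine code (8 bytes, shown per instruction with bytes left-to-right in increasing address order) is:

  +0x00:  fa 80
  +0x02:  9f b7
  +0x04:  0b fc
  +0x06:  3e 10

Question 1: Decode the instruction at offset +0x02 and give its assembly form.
off 0x02: read 9f b7 as big → 0x9fb7
  top 6b → 0x27 → movi [RI]
  rd: (w>>6)&0xf=0xe → r14
  imm: (w>>0)&0x3f=0x37 → $55

movi $55, r14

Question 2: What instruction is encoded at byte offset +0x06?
[06] 3e 10 → 0x3e10
  opcode bits[15:10]=0xf: lsr/RR
  rd@[9:6]=0x8 ⇒ r8
  rs@[5:2]=0x4 ⇒ r4

lsr r4, r8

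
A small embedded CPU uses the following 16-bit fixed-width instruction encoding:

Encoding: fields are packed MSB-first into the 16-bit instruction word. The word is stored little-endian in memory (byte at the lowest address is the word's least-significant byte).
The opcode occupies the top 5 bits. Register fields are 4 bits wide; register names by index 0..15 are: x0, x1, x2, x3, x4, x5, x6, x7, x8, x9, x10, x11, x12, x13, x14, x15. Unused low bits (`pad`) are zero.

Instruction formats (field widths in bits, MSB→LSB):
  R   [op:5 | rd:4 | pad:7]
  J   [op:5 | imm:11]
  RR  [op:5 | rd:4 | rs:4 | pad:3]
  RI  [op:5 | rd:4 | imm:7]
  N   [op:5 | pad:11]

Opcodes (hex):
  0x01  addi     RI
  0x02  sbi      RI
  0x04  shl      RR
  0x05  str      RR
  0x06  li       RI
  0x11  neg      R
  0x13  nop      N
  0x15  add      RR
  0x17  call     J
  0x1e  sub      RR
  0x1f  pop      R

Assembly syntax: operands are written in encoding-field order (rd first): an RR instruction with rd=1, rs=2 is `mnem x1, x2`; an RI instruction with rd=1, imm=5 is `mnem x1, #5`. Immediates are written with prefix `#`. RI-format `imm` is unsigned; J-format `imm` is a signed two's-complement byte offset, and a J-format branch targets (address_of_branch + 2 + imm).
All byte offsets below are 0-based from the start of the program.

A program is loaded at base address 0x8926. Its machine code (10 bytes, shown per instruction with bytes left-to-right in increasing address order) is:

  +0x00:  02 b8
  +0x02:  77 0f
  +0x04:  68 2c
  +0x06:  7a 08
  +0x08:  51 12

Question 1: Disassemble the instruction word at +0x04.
str x8, x13

[04] 68 2c → 0x2c68
  op=0x2c68>>11=0x5 ⇒ str (RR)
  rd: (w>>7)&0xf=0x8 → x8
  rs: (w>>3)&0xf=0xd → x13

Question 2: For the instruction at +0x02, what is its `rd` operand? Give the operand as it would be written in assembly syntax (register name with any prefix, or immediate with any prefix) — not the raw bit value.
@+02  little-endian(77 0f) = 0x0f77
  opcode bits[15:11]=0x1: addi/RI
  [10:7] rd=14 = x14
  [6:0] imm=119 = #119

x14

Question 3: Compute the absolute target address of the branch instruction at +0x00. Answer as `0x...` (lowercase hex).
0x892a

@+00  little-endian(02 b8) = 0xb802
  op=0xb802>>11=0x17 ⇒ call (J)
  imm: (w>>0)&0x7ff=0x2 → #2
  target = base 0x8926 + off 0x00 + 2 + imm 2 = 0x892a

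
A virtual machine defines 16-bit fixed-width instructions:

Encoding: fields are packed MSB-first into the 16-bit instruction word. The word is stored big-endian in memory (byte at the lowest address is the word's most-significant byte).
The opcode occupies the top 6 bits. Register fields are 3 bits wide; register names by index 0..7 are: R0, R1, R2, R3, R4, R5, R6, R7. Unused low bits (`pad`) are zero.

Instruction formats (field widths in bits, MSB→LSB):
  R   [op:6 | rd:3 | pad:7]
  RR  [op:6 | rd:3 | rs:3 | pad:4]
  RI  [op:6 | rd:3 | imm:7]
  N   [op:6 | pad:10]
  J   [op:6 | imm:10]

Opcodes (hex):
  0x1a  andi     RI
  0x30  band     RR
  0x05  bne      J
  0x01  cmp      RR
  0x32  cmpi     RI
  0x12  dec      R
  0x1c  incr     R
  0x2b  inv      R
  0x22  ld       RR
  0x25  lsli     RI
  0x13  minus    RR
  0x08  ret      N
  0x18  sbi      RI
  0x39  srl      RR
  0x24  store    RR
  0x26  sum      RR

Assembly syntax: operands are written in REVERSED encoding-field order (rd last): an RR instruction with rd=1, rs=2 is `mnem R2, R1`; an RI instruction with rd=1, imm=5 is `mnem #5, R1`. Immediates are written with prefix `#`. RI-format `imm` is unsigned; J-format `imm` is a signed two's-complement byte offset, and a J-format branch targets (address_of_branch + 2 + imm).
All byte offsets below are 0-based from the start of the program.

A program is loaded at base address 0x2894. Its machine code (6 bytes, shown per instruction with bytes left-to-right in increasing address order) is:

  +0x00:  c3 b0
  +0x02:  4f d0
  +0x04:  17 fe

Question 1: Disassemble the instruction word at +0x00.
[00] c3 b0 → 0xc3b0
  top 6b → 0x30 → band [RR]
  rd@[9:7]=0x7 ⇒ R7
  rs@[6:4]=0x3 ⇒ R3

band R3, R7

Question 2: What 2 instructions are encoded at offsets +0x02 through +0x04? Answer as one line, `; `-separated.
minus R5, R7; bne #-2

[02] 4f d0 → 0x4fd0
  top 6b → 0x13 → minus [RR]
  rd@[9:7]=0x7 ⇒ R7
  rs@[6:4]=0x5 ⇒ R5
[04] 17 fe → 0x17fe
  top 6b → 0x5 → bne [J]
  imm@[9:0]=0x3fe (s10→-2) ⇒ #-2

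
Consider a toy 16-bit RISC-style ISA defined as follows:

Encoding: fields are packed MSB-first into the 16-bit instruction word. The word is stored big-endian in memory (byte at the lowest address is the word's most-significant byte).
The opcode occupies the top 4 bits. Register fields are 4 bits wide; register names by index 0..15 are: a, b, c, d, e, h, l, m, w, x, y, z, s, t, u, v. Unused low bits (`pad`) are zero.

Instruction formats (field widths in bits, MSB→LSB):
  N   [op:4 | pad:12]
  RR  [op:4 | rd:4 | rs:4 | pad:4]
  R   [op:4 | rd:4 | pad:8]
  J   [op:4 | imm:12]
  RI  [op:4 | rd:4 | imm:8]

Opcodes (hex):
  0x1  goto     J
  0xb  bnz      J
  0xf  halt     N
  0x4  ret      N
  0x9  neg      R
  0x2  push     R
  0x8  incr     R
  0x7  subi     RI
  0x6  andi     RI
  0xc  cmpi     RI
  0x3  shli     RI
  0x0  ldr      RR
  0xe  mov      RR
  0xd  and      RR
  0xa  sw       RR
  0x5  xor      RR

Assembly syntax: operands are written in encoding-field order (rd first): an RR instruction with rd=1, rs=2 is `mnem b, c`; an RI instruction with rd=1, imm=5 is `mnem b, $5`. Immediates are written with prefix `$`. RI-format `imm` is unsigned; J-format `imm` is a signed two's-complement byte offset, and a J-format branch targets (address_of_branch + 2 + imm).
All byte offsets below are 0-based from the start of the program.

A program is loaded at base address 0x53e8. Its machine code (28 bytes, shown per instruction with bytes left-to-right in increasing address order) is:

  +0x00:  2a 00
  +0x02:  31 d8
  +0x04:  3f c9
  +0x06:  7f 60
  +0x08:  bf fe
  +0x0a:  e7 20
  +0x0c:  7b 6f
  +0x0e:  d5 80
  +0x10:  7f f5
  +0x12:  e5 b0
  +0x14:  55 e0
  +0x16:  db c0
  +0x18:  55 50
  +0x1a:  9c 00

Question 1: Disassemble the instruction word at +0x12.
mov h, z

+0x12: e5 b0 ⇒ word 0xe5b0 (big)
  opcode bits[15:12]=0xe: mov/RR
  rd: (w>>8)&0xf=0x5 → h
  rs: (w>>4)&0xf=0xb → z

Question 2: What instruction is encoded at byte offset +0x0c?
subi z, $111

@+0c  big-endian(7b 6f) = 0x7b6f
  op=0x7b6f>>12=0x7 ⇒ subi (RI)
  [11:8] rd=11 = z
  [7:0] imm=111 = $111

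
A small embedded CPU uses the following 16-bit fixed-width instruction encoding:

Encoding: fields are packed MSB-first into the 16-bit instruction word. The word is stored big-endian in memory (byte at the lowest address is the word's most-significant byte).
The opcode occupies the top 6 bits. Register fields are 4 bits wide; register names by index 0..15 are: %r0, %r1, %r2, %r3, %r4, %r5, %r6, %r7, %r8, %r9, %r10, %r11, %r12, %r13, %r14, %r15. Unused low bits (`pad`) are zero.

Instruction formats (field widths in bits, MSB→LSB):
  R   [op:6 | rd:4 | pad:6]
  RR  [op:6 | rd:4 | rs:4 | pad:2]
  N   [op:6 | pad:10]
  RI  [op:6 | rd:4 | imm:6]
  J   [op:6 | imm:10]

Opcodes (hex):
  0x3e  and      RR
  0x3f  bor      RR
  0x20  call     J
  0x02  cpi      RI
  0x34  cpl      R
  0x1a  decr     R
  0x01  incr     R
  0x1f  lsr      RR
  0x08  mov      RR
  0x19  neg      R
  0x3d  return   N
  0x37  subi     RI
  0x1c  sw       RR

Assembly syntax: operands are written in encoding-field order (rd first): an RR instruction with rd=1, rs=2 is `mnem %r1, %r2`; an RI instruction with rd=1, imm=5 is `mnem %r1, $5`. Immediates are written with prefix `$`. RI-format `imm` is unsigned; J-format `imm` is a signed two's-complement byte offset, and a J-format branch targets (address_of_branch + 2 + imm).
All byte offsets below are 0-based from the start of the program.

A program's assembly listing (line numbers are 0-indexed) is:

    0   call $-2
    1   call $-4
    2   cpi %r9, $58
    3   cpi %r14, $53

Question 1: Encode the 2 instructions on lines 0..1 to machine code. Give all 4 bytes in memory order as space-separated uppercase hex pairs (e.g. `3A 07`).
line 0 (call): pack op=0x20:6|imm=-2:10 = 0x83fe; big→ 83 fe
line 1 (call): pack op=0x20:6|imm=-4:10 = 0x83fc; big→ 83 fc

83 FE 83 FC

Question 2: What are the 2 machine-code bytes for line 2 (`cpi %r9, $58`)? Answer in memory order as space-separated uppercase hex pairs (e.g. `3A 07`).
L2: cpi op=0x2:6|rd=9:4|imm=58:6 ⇒ 0x0a7a ⇒ big 0a 7a

0A 7A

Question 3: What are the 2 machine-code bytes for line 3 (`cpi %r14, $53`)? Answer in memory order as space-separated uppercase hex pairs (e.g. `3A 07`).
0B B5

3. cpi fields op=0x2:6|rd=14:4|imm=53:6 → word 0bb5h → 0b b5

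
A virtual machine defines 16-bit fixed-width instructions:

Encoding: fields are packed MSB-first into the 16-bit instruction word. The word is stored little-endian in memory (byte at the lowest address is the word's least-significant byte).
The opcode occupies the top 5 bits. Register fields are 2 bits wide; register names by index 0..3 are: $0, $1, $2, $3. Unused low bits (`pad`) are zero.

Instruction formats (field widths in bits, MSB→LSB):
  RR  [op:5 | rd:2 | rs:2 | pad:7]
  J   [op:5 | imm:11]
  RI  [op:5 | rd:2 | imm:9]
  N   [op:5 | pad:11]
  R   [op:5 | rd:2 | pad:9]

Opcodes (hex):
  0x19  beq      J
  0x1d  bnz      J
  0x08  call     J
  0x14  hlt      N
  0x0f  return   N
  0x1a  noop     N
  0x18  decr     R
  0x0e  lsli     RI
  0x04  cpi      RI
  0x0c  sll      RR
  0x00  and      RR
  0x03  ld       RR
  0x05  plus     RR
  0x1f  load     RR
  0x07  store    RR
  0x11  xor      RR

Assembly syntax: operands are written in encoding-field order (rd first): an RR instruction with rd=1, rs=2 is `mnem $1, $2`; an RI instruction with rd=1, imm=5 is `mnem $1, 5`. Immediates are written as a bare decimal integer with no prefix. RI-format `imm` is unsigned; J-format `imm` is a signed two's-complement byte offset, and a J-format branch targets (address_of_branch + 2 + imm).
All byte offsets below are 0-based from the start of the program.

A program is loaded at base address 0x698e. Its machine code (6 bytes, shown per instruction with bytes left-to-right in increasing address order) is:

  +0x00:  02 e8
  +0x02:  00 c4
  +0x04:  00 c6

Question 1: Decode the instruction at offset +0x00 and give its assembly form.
bnz 2

off 0x00: read 02 e8 as little → 0xe802
  top 5b → 0x1d → bnz [J]
  imm@[10:0]=0x2 ⇒ 2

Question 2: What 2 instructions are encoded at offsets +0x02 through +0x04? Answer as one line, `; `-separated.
decr $2; decr $3

off 0x02: read 00 c4 as little → 0xc400
  opcode bits[15:11]=0x18: decr/R
  [10:9] rd=2 = $2
off 0x04: read 00 c6 as little → 0xc600
  opcode bits[15:11]=0x18: decr/R
  [10:9] rd=3 = $3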